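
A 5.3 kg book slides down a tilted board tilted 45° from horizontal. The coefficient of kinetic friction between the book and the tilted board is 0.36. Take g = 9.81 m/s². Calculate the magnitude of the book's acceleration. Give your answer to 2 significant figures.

4.4 m/s²

Resolving the weight along the incline: the component pulling the book down the slope is mg sin 45° = 5.3 × 9.81 × 0.7071 = 36.764 N, and the normal force is N = mg cos 45° = 5.3 × 9.81 × 0.7071 = 36.764 N.
Kinetic friction acts up the slope with magnitude f = μN = 0.36 × 36.764 = 13.235 N.
Net force along the incline is 36.764 − 13.235 = 23.529 N, so a = 23.529 / 5.3 = 4.4394 m/s².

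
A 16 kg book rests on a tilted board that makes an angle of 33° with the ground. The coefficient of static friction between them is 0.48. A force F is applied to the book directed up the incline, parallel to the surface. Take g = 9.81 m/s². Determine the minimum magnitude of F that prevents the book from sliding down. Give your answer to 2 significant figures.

The normal force is N = mg cos 33° = 131.638 N. With F at its minimum the book is on the verge of sliding down, so static friction is at its maximum μ_s N = 0.48 × 131.638 = 63.186 N and acts up the slope.
Equilibrium along the incline: F + μ_s N = mg sin 33°, so F = 85.487 − 63.186 = 22.301 N.

22 N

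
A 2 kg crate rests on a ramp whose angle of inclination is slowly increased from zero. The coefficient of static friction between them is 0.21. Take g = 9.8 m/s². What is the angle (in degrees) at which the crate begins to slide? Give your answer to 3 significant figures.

At the threshold of sliding, static friction is at its maximum μ_s N and exactly balances the weight component along the incline: mg sin θ = μ_s mg cos θ.
Hence tan θ = μ_s = 0.21, so θ = arctan(0.21) = 11.8598°.

11.9°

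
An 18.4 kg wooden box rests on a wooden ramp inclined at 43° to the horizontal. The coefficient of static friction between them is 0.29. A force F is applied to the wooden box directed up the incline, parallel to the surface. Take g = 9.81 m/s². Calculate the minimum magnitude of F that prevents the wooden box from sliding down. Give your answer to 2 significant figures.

The normal force is N = mg cos 43° = 132.012 N. With F at its minimum the wooden box is on the verge of sliding down, so static friction is at its maximum μ_s N = 0.29 × 132.012 = 38.283 N and acts up the slope.
Equilibrium along the incline: F + μ_s N = mg sin 43°, so F = 123.103 − 38.283 = 84.820 N.

85 N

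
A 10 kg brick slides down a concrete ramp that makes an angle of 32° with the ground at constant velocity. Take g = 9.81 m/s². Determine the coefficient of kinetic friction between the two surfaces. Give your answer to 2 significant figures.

At constant velocity the net force along the incline is zero: mg sin 32° = μ mg cos 32°.
So μ = tan 32° = 0.5299 / 0.8480 = 0.6249.

0.62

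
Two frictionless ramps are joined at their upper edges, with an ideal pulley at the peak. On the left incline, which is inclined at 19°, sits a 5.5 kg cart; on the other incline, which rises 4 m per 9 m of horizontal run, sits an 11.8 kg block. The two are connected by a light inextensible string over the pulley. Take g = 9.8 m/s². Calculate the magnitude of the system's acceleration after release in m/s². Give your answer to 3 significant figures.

Resolve each weight along its own incline: the 5.5 kg mass has component 5.5 × 9.8 × sin 19° = 17.548 N down its slope, and the 11.8 kg mass has 11.8 × 9.8 × sin 23.96° = 46.966 N down its slope.
The 11.8 kg side's 46.966 N exceeds the other side's 17.548 N, so that mass slides down and the 5.5 kg mass slides up. Taking that direction as positive, Newton's second law for the whole system gives 46.966 − 17.548 = (5.5 + 11.8) a, so a = 29.418 / 17.3 = 1.7005 m/s².

1.70 m/s²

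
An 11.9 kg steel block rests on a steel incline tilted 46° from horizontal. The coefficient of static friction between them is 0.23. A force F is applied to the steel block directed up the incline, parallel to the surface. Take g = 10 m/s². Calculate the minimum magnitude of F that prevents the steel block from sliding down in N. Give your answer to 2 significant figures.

The normal force is N = mg cos 46° = 82.664 N. With F at its minimum the steel block is on the verge of sliding down, so static friction is at its maximum μ_s N = 0.23 × 82.664 = 19.013 N and acts up the slope.
Equilibrium along the incline: F + μ_s N = mg sin 46°, so F = 85.601 − 19.013 = 66.588 N.

67 N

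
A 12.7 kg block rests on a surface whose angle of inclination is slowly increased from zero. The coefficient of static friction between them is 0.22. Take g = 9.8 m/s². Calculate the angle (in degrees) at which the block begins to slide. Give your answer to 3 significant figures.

12.4°

At the threshold of sliding, static friction is at its maximum μ_s N and exactly balances the weight component along the incline: mg sin θ = μ_s mg cos θ.
Hence tan θ = μ_s = 0.22, so θ = arctan(0.22) = 12.4074°.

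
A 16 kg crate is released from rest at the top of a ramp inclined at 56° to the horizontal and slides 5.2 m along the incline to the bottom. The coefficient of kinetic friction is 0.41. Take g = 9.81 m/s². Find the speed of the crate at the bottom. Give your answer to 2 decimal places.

The weight component along the incline is mg sin 56° = 130.126 N and the normal force is N = mg cos 56° = 87.771 N.
Friction up the slope is f = μN = 0.41 × 87.771 = 35.986 N, so the net downslope force is 130.126 − 35.986 = 94.140 N and a = 94.140 / 16 = 5.8838 m/s².
Starting from rest over a distance of 5.2 m, v² = 2aL = 2 × 5.8838 × 5.2 = 61.1915, so v = 7.8225 m/s.

7.82 m/s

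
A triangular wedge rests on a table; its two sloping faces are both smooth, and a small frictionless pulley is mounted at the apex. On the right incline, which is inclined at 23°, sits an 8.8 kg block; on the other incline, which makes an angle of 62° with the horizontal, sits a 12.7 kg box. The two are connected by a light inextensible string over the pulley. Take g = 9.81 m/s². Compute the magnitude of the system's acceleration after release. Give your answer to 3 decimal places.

3.548 m/s²

Resolve each weight along its own incline: the 8.8 kg mass has component 8.8 × 9.81 × sin 23° = 33.731 N down its slope, and the 12.7 kg mass has 12.7 × 9.81 × sin 62° = 110.004 N down its slope.
The 12.7 kg side's 110.004 N exceeds the other side's 33.731 N, so that mass slides down and the 8.8 kg mass slides up. Taking that direction as positive, Newton's second law for the whole system gives 110.004 − 33.731 = (8.8 + 12.7) a, so a = 76.273 / 21.5 = 3.5476 m/s².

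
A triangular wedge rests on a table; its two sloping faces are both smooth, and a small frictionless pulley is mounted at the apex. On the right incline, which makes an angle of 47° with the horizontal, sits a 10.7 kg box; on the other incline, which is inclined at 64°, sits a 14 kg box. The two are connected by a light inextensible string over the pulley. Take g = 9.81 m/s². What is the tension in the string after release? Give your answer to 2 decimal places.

96.99 N

Resolve each weight along its own incline: the 10.7 kg mass has component 10.7 × 9.81 × sin 47° = 76.768 N down its slope, and the 14 kg mass has 14 × 9.81 × sin 64° = 123.440 N down its slope.
The 14 kg side's 123.440 N exceeds the other side's 76.768 N, so that mass slides down and the 10.7 kg mass slides up. Taking that direction as positive, Newton's second law for the whole system gives 123.440 − 76.768 = (10.7 + 14) a, so a = 46.672 / 24.7 = 1.8896 m/s².
For the 10.7 kg mass (up-slope positive): T − 76.768 = 10.7 × 1.8896, so T = 96.987 N.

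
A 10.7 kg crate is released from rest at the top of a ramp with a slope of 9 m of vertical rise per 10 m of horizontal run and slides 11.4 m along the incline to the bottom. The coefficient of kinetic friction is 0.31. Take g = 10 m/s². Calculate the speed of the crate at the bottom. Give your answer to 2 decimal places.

10.00 m/s

The weight component along the incline is mg sin 41.99° = 71.579 N and the normal force is N = mg cos 41.99° = 79.532 N.
Friction up the slope is f = μN = 0.31 × 79.532 = 24.655 N, so the net downslope force is 71.579 − 24.655 = 46.924 N and a = 46.924 / 10.7 = 4.3854 m/s².
Starting from rest over a distance of 11.4 m, v² = 2aL = 2 × 4.3854 × 11.4 = 99.9871, so v = 9.9994 m/s.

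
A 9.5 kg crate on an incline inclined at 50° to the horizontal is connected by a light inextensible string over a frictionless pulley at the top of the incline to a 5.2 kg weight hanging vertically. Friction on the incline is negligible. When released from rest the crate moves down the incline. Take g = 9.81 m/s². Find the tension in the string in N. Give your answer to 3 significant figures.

For the crate on the incline: the weight component along the slope is m₁g sin 50° = 9.5 × 9.81 × 0.7660 = 71.387 N and the normal force is N = m₁g cos 50° = 59.905 N.
Newton's second law for the crate (down-slope positive): 71.387 − T = 9.5 a. For the hanging weight (upward positive): T − 5.2 × 9.81 = 5.2 a.
Adding the two equations eliminates T: 20.375 = 14.7 a, so a = 1.3861 m/s².
Then from the hanging weight's equation, T = 5.2 × (9.81 + 1.3861) = 58.220 N.

58.2 N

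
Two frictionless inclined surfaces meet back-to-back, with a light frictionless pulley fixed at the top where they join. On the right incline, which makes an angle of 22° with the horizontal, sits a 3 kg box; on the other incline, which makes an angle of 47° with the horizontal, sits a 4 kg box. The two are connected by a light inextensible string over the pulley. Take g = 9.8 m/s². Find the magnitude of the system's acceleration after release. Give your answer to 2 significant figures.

Resolve each weight along its own incline: the 3 kg mass has component 3 × 9.8 × sin 22° = 11.013 N down its slope, and the 4 kg mass has 4 × 9.8 × sin 47° = 28.669 N down its slope.
The 4 kg side's 28.669 N exceeds the other side's 11.013 N, so that mass slides down and the 3 kg mass slides up. Taking that direction as positive, Newton's second law for the whole system gives 28.669 − 11.013 = (3 + 4) a, so a = 17.656 / 7 = 2.5223 m/s².

2.5 m/s²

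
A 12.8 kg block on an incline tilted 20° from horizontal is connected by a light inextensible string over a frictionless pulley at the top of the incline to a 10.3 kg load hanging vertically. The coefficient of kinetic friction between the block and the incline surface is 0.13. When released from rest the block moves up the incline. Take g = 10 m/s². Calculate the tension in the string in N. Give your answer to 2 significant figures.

For the block on the incline: the weight component along the slope is m₁g sin 20° = 12.8 × 10 × 0.3420 = 43.776 N and the normal force is N = m₁g cos 20° = 120.281 N.
Kinetic friction opposes the block's motion up the incline: f = μN = 0.13 × 120.281 = 15.637 N acting down the slope.
Newton's second law for the block (up-slope positive): T − 43.776 − 15.637 = 12.8 a. For the hanging load (downward positive): 10.3 × 10 − T = 10.3 a.
Adding the two equations eliminates T: 43.587 = 23.1 a, so a = 1.8869 m/s².
Then from the hanging load's equation, T = 10.3 × (10 − 1.8869) = 83.565 N.

84 N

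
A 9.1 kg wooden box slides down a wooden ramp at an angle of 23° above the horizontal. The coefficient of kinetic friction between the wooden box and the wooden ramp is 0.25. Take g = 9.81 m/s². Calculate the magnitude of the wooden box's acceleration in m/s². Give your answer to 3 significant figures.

1.58 m/s²

Resolving the weight along the incline: the component pulling the wooden box down the slope is mg sin 23° = 9.1 × 9.81 × 0.3907 = 34.878 N, and the normal force is N = mg cos 23° = 9.1 × 9.81 × 0.9205 = 82.174 N.
Kinetic friction acts up the slope with magnitude f = μN = 0.25 × 82.174 = 20.544 N.
Net force along the incline is 34.878 − 20.544 = 14.334 N, so a = 14.334 / 9.1 = 1.5752 m/s².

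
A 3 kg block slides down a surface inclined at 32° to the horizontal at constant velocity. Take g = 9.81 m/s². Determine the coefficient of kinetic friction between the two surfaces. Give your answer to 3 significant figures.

At constant velocity the net force along the incline is zero: mg sin 32° = μ mg cos 32°.
So μ = tan 32° = 0.5299 / 0.8480 = 0.6249.

0.625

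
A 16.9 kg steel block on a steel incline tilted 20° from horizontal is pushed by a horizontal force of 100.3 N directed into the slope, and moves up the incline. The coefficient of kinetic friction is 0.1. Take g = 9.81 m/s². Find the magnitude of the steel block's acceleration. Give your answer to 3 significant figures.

The horizontal push has components F cos 20° = 100.3 × 0.9397 = 94.252 N up the incline and F sin 20° = 100.3 × 0.3420 = 34.303 N pressing into the surface.
The normal force is therefore N = mg cos 20° + F sin 20° = 155.792 + 34.303 = 190.095 N, and kinetic friction down the slope is μN = 0.1 × 190.095 = 19.009 N.
Along the incline: F cos 20° − mg sin 20° − μN = ma, so 94.252 − 56.700 − 19.009 = 16.9 a, giving a = 1.0972 m/s².

1.10 m/s²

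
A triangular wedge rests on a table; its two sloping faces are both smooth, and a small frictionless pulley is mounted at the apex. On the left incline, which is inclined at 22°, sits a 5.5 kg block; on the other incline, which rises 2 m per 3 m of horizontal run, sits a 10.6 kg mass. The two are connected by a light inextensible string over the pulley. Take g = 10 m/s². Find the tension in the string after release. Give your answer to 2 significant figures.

34 N

Resolve each weight along its own incline: the 5.5 kg mass has component 5.5 × 10 × sin 22° = 20.603 N down its slope, and the 10.6 kg mass has 10.6 × 10 × sin 33.69° = 58.798 N down its slope.
The 10.6 kg side's 58.798 N exceeds the other side's 20.603 N, so that mass slides down and the 5.5 kg mass slides up. Taking that direction as positive, Newton's second law for the whole system gives 58.798 − 20.603 = (5.5 + 10.6) a, so a = 38.195 / 16.1 = 2.3724 m/s².
For the 5.5 kg mass (up-slope positive): T − 20.603 = 5.5 × 2.3724, so T = 33.651 N.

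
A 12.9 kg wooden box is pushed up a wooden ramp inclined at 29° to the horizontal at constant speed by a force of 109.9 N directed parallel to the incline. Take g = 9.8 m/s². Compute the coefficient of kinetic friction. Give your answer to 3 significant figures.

At constant speed ΣF = 0 along the incline. The applied 109.9 N acts up the slope; the weight component mg sin 29° = 61.290 N and kinetic friction μN both act down the slope.
So 109.9 = 61.290 + μ × 110.569, giving μ = (109.9 − 61.290) / 110.569 = 0.4396.

0.440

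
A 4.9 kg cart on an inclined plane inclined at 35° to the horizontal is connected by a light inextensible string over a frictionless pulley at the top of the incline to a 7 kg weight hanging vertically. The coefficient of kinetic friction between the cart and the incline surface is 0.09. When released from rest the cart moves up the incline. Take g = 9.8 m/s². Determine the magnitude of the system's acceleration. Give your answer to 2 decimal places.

3.15 m/s²

For the cart on the incline: the weight component along the slope is m₁g sin 35° = 4.9 × 9.8 × 0.5736 = 27.544 N and the normal force is N = m₁g cos 35° = 39.336 N.
Kinetic friction opposes the cart's motion up the incline: f = μN = 0.09 × 39.336 = 3.540 N acting down the slope.
Newton's second law for the cart (up-slope positive): T − 27.544 − 3.540 = 4.9 a. For the hanging weight (downward positive): 7 × 9.8 − T = 7 a.
Adding the two equations eliminates T: 37.516 = 11.9 a, so a = 3.1526 m/s².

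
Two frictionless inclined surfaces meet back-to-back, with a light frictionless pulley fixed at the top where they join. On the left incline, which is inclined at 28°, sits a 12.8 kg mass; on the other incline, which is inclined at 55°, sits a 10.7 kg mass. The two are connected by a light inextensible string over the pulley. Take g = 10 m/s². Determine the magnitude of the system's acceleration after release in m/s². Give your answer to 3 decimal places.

1.173 m/s²

Resolve each weight along its own incline: the 12.8 kg mass has component 12.8 × 10 × sin 28° = 60.092 N down its slope, and the 10.7 kg mass has 10.7 × 10 × sin 55° = 87.649 N down its slope.
The 10.7 kg side's 87.649 N exceeds the other side's 60.092 N, so that mass slides down and the 12.8 kg mass slides up. Taking that direction as positive, Newton's second law for the whole system gives 87.649 − 60.092 = (12.8 + 10.7) a, so a = 27.557 / 23.5 = 1.1726 m/s².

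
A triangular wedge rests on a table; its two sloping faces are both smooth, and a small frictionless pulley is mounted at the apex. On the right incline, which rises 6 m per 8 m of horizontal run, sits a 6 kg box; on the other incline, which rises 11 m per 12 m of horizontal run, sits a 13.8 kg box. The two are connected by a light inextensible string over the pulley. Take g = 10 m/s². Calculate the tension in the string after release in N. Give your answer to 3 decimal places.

53.348 N

Resolve each weight along its own incline: the 6 kg mass has component 6 × 10 × sin 36.87° = 36.000 N down its slope, and the 13.8 kg mass has 13.8 × 10 × sin 42.51° = 93.250 N down its slope.
The 13.8 kg side's 93.250 N exceeds the other side's 36.000 N, so that mass slides down and the 6 kg mass slides up. Taking that direction as positive, Newton's second law for the whole system gives 93.250 − 36.000 = (6 + 13.8) a, so a = 57.250 / 19.8 = 2.8914 m/s².
For the 6 kg mass (up-slope positive): T − 36.000 = 6 × 2.8914, so T = 53.348 N.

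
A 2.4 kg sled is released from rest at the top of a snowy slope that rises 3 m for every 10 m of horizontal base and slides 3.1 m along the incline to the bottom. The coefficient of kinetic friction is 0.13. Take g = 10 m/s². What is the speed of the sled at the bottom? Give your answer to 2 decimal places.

3.18 m/s

The weight component along the incline is mg sin 16.70° = 6.896 N and the normal force is N = mg cos 16.70° = 22.988 N.
Friction up the slope is f = μN = 0.13 × 22.988 = 2.988 N, so the net downslope force is 6.896 − 2.988 = 3.908 N and a = 3.908 / 2.4 = 1.6283 m/s².
Starting from rest over a distance of 3.1 m, v² = 2aL = 2 × 1.6283 × 3.1 = 10.0955, so v = 3.1773 m/s.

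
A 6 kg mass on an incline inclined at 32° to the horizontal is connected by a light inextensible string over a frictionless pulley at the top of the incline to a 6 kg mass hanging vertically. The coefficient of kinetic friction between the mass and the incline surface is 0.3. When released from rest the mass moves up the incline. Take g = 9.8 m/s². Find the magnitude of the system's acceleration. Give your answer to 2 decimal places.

1.06 m/s²

For the mass on the incline: the weight component along the slope is m₁g sin 32° = 6 × 9.8 × 0.5299 = 31.158 N and the normal force is N = m₁g cos 32° = 49.865 N.
Kinetic friction opposes the mass's motion up the incline: f = μN = 0.3 × 49.865 = 14.960 N acting down the slope.
Newton's second law for the mass (up-slope positive): T − 31.158 − 14.960 = 6 a. For the hanging mass (downward positive): 6 × 9.8 − T = 6 a.
Adding the two equations eliminates T: 12.682 = 12 a, so a = 1.0568 m/s².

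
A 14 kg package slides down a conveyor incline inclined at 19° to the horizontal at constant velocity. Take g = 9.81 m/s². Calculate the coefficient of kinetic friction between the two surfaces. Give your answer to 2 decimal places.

0.34

At constant velocity the net force along the incline is zero: mg sin 19° = μ mg cos 19°.
So μ = tan 19° = 0.3256 / 0.9455 = 0.3444.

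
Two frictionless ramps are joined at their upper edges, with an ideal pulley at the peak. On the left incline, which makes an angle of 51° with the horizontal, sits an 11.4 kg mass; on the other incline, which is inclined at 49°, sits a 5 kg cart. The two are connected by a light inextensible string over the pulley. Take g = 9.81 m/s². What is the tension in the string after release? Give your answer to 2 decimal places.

Resolve each weight along its own incline: the 11.4 kg mass has component 11.4 × 9.81 × sin 51° = 86.911 N down its slope, and the 5 kg mass has 5 × 9.81 × sin 49° = 37.019 N down its slope.
The 11.4 kg side's 86.911 N exceeds the other side's 37.019 N, so that mass slides down and the 5 kg mass slides up. Taking that direction as positive, Newton's second law for the whole system gives 86.911 − 37.019 = (11.4 + 5) a, so a = 49.892 / 16.4 = 3.0422 m/s².
For the 5 kg mass (up-slope positive): T − 37.019 = 5 × 3.0422, so T = 52.230 N.

52.23 N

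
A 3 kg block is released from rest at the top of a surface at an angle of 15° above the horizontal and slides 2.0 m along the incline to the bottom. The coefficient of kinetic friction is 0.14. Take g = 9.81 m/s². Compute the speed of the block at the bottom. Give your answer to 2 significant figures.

2.2 m/s

The weight component along the incline is mg sin 15° = 7.617 N and the normal force is N = mg cos 15° = 28.427 N.
Friction up the slope is f = μN = 0.14 × 28.427 = 3.980 N, so the net downslope force is 7.617 − 3.980 = 3.637 N and a = 3.637 / 3 = 1.2123 m/s².
Starting from rest over a distance of 2.0 m, v² = 2aL = 2 × 1.2123 × 2.0 = 4.8492, so v = 2.2021 m/s.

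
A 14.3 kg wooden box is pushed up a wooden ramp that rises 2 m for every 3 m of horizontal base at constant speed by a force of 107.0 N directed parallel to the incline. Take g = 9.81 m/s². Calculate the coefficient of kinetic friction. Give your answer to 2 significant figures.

0.25

At constant speed ΣF = 0 along the incline. The applied 107.0 N acts up the slope; the weight component mg sin 33.69° = 77.815 N and kinetic friction μN both act down the slope.
So 107.0 = 77.815 + μ × 116.723, giving μ = (107.0 − 77.815) / 116.723 = 0.2500.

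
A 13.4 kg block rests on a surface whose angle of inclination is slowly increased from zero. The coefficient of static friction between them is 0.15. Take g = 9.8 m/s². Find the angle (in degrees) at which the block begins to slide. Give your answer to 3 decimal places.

At the threshold of sliding, static friction is at its maximum μ_s N and exactly balances the weight component along the incline: mg sin θ = μ_s mg cos θ.
Hence tan θ = μ_s = 0.15, so θ = arctan(0.15) = 8.5308°.

8.531°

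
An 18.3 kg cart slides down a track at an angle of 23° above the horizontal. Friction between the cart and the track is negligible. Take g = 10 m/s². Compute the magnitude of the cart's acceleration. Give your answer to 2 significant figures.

Resolving the weight along the incline: the component pulling the cart down the slope is mg sin 23° = 18.3 × 10 × 0.3907 = 71.498 N, and the normal force is N = mg cos 23° = 18.3 × 10 × 0.9205 = 168.452 N.
With no friction the net force along the incline is 71.498 N, so a = g sin 23° = 71.498 / 18.3 = 3.9070 m/s².

3.9 m/s²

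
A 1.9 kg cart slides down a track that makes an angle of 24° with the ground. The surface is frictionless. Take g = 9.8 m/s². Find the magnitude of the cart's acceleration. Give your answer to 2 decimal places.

Resolving the weight along the incline: the component pulling the cart down the slope is mg sin 24° = 1.9 × 9.8 × 0.4067 = 7.573 N, and the normal force is N = mg cos 24° = 1.9 × 9.8 × 0.9135 = 17.009 N.
With no friction the net force along the incline is 7.573 N, so a = g sin 24° = 7.573 / 1.9 = 3.9858 m/s².

3.99 m/s²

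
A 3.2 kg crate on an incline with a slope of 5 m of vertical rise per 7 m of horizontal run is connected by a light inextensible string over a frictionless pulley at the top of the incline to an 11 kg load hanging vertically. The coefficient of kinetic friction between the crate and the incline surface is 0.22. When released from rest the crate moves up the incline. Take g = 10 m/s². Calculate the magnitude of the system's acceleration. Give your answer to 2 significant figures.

For the crate on the incline: the weight component along the slope is m₁g sin 35.54° = 3.2 × 10 × 0.5812 = 18.598 N and the normal force is N = m₁g cos 35.54° = 26.039 N.
Kinetic friction opposes the crate's motion up the incline: f = μN = 0.22 × 26.039 = 5.729 N acting down the slope.
Newton's second law for the crate (up-slope positive): T − 18.598 − 5.729 = 3.2 a. For the hanging load (downward positive): 11 × 10 − T = 11 a.
Adding the two equations eliminates T: 85.673 = 14.2 a, so a = 6.0333 m/s².

6.0 m/s²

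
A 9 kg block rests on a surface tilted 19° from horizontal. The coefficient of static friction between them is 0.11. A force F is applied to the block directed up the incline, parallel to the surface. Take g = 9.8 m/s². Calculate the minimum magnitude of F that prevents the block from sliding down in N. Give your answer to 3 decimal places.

19.542 N

The normal force is N = mg cos 19° = 83.395 N. With F at its minimum the block is on the verge of sliding down, so static friction is at its maximum μ_s N = 0.11 × 83.395 = 9.173 N and acts up the slope.
Equilibrium along the incline: F + μ_s N = mg sin 19°, so F = 28.715 − 9.173 = 19.542 N.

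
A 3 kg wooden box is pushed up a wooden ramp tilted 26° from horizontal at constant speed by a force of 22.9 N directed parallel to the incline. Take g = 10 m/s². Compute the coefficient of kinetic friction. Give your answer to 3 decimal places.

0.362

At constant speed ΣF = 0 along the incline. The applied 22.9 N acts up the slope; the weight component mg sin 26° = 13.151 N and kinetic friction μN both act down the slope.
So 22.9 = 13.151 + μ × 26.964, giving μ = (22.9 − 13.151) / 26.964 = 0.3616.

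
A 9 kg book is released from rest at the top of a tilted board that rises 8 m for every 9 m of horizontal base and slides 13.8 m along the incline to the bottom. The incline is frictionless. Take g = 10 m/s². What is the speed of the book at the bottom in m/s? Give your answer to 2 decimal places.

The weight component along the incline is mg sin 41.63° = 59.793 N and the normal force is N = mg cos 41.63° = 67.267 N.
With no friction, a = g sin 41.63° = 6.6436 m/s².
Starting from rest over a distance of 13.8 m, v² = 2aL = 2 × 6.6436 × 13.8 = 183.3634, so v = 13.5412 m/s.

13.54 m/s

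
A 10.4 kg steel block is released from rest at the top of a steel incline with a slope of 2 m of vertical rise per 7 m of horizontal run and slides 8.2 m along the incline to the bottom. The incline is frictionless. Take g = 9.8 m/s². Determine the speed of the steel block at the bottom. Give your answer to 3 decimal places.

The weight component along the incline is mg sin 15.95° = 28.000 N and the normal force is N = mg cos 15.95° = 97.999 N.
With no friction, a = g sin 15.95° = 2.6923 m/s².
Starting from rest over a distance of 8.2 m, v² = 2aL = 2 × 2.6923 × 8.2 = 44.1537, so v = 6.6448 m/s.

6.645 m/s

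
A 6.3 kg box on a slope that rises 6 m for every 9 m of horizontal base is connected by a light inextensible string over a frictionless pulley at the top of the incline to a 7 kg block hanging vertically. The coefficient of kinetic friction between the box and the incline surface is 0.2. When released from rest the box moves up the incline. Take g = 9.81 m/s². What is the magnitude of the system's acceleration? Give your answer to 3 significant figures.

1.81 m/s²

For the box on the incline: the weight component along the slope is m₁g sin 33.69° = 6.3 × 9.81 × 0.5547 = 34.282 N and the normal force is N = m₁g cos 33.69° = 51.423 N.
Kinetic friction opposes the box's motion up the incline: f = μN = 0.2 × 51.423 = 10.285 N acting down the slope.
Newton's second law for the box (up-slope positive): T − 34.282 − 10.285 = 6.3 a. For the hanging block (downward positive): 7 × 9.81 − T = 7 a.
Adding the two equations eliminates T: 24.103 = 13.3 a, so a = 1.8123 m/s².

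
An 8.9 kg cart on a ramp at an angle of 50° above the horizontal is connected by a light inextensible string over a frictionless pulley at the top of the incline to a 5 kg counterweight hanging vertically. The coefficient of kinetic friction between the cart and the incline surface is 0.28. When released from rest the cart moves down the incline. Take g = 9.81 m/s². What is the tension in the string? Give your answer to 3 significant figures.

49.8 N

For the cart on the incline: the weight component along the slope is m₁g sin 50° = 8.9 × 9.81 × 0.7660 = 66.879 N and the normal force is N = m₁g cos 50° = 56.121 N.
Kinetic friction opposes the cart's motion down the incline: f = μN = 0.28 × 56.121 = 15.714 N acting up the slope.
Newton's second law for the cart (down-slope positive): 66.879 − 15.714 − T = 8.9 a. For the hanging counterweight (upward positive): T − 5 × 9.81 = 5 a.
Adding the two equations eliminates T: 2.115 = 13.9 a, so a = 0.1522 m/s².
Then from the hanging counterweight's equation, T = 5 × (9.81 + 0.1522) = 49.811 N.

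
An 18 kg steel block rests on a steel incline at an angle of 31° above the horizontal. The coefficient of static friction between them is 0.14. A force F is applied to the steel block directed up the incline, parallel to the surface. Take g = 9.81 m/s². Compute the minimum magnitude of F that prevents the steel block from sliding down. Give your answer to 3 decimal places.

The normal force is N = mg cos 31° = 151.359 N. With F at its minimum the steel block is on the verge of sliding down, so static friction is at its maximum μ_s N = 0.14 × 151.359 = 21.190 N and acts up the slope.
Equilibrium along the incline: F + μ_s N = mg sin 31°, so F = 90.945 − 21.190 = 69.755 N.

69.755 N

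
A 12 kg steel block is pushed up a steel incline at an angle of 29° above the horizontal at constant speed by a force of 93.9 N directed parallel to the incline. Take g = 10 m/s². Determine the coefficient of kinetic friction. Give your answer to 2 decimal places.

At constant speed ΣF = 0 along the incline. The applied 93.9 N acts up the slope; the weight component mg sin 29° = 58.177 N and kinetic friction μN both act down the slope.
So 93.9 = 58.177 + μ × 104.954, giving μ = (93.9 − 58.177) / 104.954 = 0.3404.

0.34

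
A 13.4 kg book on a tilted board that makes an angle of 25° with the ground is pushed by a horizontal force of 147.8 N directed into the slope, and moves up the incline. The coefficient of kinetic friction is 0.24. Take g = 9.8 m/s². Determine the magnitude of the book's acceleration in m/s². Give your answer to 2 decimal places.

2.60 m/s²

The horizontal push has components F cos 25° = 147.8 × 0.9063 = 133.951 N up the incline and F sin 25° = 147.8 × 0.4226 = 62.460 N pressing into the surface.
The normal force is therefore N = mg cos 25° + F sin 25° = 119.015 + 62.460 = 181.475 N, and kinetic friction down the slope is μN = 0.24 × 181.475 = 43.554 N.
Along the incline: F cos 25° − mg sin 25° − μN = ma, so 133.951 − 55.496 − 43.554 = 13.4 a, giving a = 2.6046 m/s².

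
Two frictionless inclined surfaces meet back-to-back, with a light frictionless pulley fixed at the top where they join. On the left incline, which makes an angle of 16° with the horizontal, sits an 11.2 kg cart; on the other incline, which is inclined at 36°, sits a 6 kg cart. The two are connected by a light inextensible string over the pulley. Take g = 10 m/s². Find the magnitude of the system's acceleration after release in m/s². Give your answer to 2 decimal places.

0.26 m/s²

Resolve each weight along its own incline: the 11.2 kg mass has component 11.2 × 10 × sin 16° = 30.871 N down its slope, and the 6 kg mass has 6 × 10 × sin 36° = 35.267 N down its slope.
The 6 kg side's 35.267 N exceeds the other side's 30.871 N, so that mass slides down and the 11.2 kg mass slides up. Taking that direction as positive, Newton's second law for the whole system gives 35.267 − 30.871 = (11.2 + 6) a, so a = 4.396 / 17.2 = 0.2556 m/s².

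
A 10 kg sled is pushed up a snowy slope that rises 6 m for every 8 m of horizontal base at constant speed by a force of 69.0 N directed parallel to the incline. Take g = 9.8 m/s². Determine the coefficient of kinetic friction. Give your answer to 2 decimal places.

0.13

At constant speed ΣF = 0 along the incline. The applied 69.0 N acts up the slope; the weight component mg sin 36.87° = 58.800 N and kinetic friction μN both act down the slope.
So 69.0 = 58.800 + μ × 78.400, giving μ = (69.0 − 58.800) / 78.400 = 0.1301.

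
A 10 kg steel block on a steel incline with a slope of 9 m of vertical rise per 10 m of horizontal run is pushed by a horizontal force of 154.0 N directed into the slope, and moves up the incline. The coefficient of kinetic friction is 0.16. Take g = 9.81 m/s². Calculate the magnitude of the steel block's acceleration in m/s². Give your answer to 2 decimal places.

The horizontal push has components F cos 41.99° = 154.0 × 0.7433 = 114.468 N up the incline and F sin 41.99° = 154.0 × 0.6690 = 103.026 N pressing into the surface.
The normal force is therefore N = mg cos 41.99° + F sin 41.99° = 72.918 + 103.026 = 175.944 N, and kinetic friction down the slope is μN = 0.16 × 175.944 = 28.151 N.
Along the incline: F cos 41.99° − mg sin 41.99° − μN = ma, so 114.468 − 65.629 − 28.151 = 10 a, giving a = 2.0688 m/s².

2.07 m/s²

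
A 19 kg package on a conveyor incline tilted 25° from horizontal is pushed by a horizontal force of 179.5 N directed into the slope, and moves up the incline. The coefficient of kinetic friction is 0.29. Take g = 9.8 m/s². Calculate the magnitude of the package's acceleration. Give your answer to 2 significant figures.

0.69 m/s²

The horizontal push has components F cos 25° = 179.5 × 0.9063 = 162.681 N up the incline and F sin 25° = 179.5 × 0.4226 = 75.857 N pressing into the surface.
The normal force is therefore N = mg cos 25° + F sin 25° = 168.753 + 75.857 = 244.610 N, and kinetic friction down the slope is μN = 0.29 × 244.610 = 70.937 N.
Along the incline: F cos 25° − mg sin 25° − μN = ma, so 162.681 − 78.688 − 70.937 = 19 a, giving a = 0.6872 m/s².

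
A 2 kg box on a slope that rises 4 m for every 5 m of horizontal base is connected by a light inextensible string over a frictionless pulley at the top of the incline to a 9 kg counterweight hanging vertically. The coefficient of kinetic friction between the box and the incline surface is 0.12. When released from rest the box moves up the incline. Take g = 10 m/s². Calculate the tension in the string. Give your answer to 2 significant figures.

28 N

For the box on the incline: the weight component along the slope is m₁g sin 38.66° = 2 × 10 × 0.6247 = 12.494 N and the normal force is N = m₁g cos 38.66° = 15.617 N.
Kinetic friction opposes the box's motion up the incline: f = μN = 0.12 × 15.617 = 1.874 N acting down the slope.
Newton's second law for the box (up-slope positive): T − 12.494 − 1.874 = 2 a. For the hanging counterweight (downward positive): 9 × 10 − T = 9 a.
Adding the two equations eliminates T: 75.632 = 11 a, so a = 6.8756 m/s².
Then from the hanging counterweight's equation, T = 9 × (10 − 6.8756) = 28.120 N.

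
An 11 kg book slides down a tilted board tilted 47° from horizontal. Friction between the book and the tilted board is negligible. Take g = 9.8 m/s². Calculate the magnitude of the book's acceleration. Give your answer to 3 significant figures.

Resolving the weight along the incline: the component pulling the book down the slope is mg sin 47° = 11 × 9.8 × 0.7314 = 78.845 N, and the normal force is N = mg cos 47° = 11 × 9.8 × 0.6820 = 73.520 N.
With no friction the net force along the incline is 78.845 N, so a = g sin 47° = 78.845 / 11 = 7.1677 m/s².

7.17 m/s²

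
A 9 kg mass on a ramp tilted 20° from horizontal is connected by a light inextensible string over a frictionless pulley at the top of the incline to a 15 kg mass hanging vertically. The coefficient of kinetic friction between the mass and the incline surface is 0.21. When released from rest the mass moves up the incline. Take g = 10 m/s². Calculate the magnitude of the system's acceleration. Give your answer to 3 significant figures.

For the mass on the incline: the weight component along the slope is m₁g sin 20° = 9 × 10 × 0.3420 = 30.780 N and the normal force is N = m₁g cos 20° = 84.572 N.
Kinetic friction opposes the mass's motion up the incline: f = μN = 0.21 × 84.572 = 17.760 N acting down the slope.
Newton's second law for the mass (up-slope positive): T − 30.780 − 17.760 = 9 a. For the hanging mass (downward positive): 15 × 10 − T = 15 a.
Adding the two equations eliminates T: 101.460 = 24 a, so a = 4.2275 m/s².

4.23 m/s²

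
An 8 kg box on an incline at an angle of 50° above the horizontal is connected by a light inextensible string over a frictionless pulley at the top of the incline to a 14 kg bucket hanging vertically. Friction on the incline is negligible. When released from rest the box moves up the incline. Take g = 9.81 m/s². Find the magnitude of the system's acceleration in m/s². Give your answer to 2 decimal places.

3.51 m/s²

For the box on the incline: the weight component along the slope is m₁g sin 50° = 8 × 9.81 × 0.7660 = 60.116 N and the normal force is N = m₁g cos 50° = 50.446 N.
Newton's second law for the box (up-slope positive): T − 60.116 = 8 a. For the hanging bucket (downward positive): 14 × 9.81 − T = 14 a.
Adding the two equations eliminates T: 77.224 = 22 a, so a = 3.5102 m/s².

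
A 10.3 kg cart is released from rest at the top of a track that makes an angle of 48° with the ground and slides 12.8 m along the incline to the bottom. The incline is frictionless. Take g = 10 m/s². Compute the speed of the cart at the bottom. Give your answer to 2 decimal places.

13.79 m/s

The weight component along the incline is mg sin 48° = 76.544 N and the normal force is N = mg cos 48° = 68.920 N.
With no friction, a = g sin 48° = 7.4314 m/s².
Starting from rest over a distance of 12.8 m, v² = 2aL = 2 × 7.4314 × 12.8 = 190.2438, so v = 13.7929 m/s.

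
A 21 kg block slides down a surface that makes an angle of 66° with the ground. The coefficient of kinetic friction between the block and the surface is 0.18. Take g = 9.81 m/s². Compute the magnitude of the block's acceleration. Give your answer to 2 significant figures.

8.2 m/s²

Resolving the weight along the incline: the component pulling the block down the slope is mg sin 66° = 21 × 9.81 × 0.9135 = 188.190 N, and the normal force is N = mg cos 66° = 21 × 9.81 × 0.4067 = 83.784 N.
Kinetic friction acts up the slope with magnitude f = μN = 0.18 × 83.784 = 15.081 N.
Net force along the incline is 188.190 − 15.081 = 173.109 N, so a = 173.109 / 21 = 8.2433 m/s².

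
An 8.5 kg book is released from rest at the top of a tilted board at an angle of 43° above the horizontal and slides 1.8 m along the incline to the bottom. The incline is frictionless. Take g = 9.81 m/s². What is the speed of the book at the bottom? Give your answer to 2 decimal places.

The weight component along the incline is mg sin 43° = 56.868 N and the normal force is N = mg cos 43° = 60.984 N.
With no friction, a = g sin 43° = 6.6904 m/s².
Starting from rest over a distance of 1.8 m, v² = 2aL = 2 × 6.6904 × 1.8 = 24.0854, so v = 4.9077 m/s.

4.91 m/s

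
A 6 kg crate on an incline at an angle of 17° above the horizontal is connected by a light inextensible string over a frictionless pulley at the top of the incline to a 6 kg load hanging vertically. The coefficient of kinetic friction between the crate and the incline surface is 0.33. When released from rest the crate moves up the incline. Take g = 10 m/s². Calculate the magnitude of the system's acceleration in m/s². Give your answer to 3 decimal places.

For the crate on the incline: the weight component along the slope is m₁g sin 17° = 6 × 10 × 0.2924 = 17.544 N and the normal force is N = m₁g cos 17° = 57.378 N.
Kinetic friction opposes the crate's motion up the incline: f = μN = 0.33 × 57.378 = 18.935 N acting down the slope.
Newton's second law for the crate (up-slope positive): T − 17.544 − 18.935 = 6 a. For the hanging load (downward positive): 6 × 10 − T = 6 a.
Adding the two equations eliminates T: 23.521 = 12 a, so a = 1.9601 m/s².

1.960 m/s²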